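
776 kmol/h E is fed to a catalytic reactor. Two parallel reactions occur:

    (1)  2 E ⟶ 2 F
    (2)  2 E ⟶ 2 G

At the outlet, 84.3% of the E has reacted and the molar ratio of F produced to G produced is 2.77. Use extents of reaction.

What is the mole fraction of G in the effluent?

Conversion of E: E consumed = 0.843 × 776 = 654.2 kmol/h = 2ξ₁ + 2ξ₂.
Selectivity: 2ξ₁ / (2ξ₂) = 2.77 → ξ₁ = 2.77 ξ₂.
Substitute: (2·2.77 + 2) ξ₂ = 654.2 → ξ₂ = 86.76 kmol/h, ξ₁ = 240.3 kmol/h.
Outlet amounts (n = n₀ + Σ ν·ξ):
  E: 776 − 2(240.3) − 2(86.76) = 121.8
  F: 0 + 2(240.3) = 480.6
  G: 0 + 2(86.76) = 173.5
Total out = 776 kmol/h; y_G = 173.5 / 776 = 0.2236.

0.224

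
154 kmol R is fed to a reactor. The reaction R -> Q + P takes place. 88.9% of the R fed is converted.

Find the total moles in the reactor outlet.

291 kmol

R reacted = 0.889 × 154 = 136.9 kmol; ν_R = −1, so ξ = 136.9/1 = 136.9 kmol.
Outlet amounts (n = n₀ + ν ξ):
  R: 154 − 1(136.9) = 17.09
  Q: 0 + 1(136.9) = 136.9
  P: 0 + 1(136.9) = 136.9
Total out = 17.09 + 136.9 + 136.9 = 290.9 kmol.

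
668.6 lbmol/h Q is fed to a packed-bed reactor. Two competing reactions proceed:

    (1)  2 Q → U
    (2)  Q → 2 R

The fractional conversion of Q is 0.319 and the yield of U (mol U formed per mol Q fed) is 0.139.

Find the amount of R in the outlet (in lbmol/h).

Yield of U: 1ξ₁ / 668.6 = 0.139 → ξ₁ = 92.94 lbmol/h.
Conversion of Q: 2ξ₁ + 1ξ₂ = 0.319 × 668.6 = 213.3 → ξ₂ = 27.41 lbmol/h.
Outlet amounts (n = n₀ + Σ ν·ξ):
  Q: 668.6 − 2(92.94) − 1(27.41) = 455.3
  U: 0 + 1(92.94) = 92.94
  R: 0 + 2(27.41) = 54.83

54.8 lbmol/h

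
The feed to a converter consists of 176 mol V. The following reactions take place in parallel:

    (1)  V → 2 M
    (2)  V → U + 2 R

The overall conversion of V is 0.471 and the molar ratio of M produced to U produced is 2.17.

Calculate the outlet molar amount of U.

Conversion of V: V consumed = 0.471 × 176 = 82.9 mol = 1ξ₁ + 1ξ₂.
Selectivity: 2ξ₁ / (1ξ₂) = 2.17 → ξ₁ = 1.085 ξ₂.
Substitute: (1·1.085 + 1) ξ₂ = 82.9 → ξ₂ = 39.76 mol, ξ₁ = 43.14 mol.
Outlet amounts (n = n₀ + Σ ν·ξ):
  V: 176 − 1(43.14) − 1(39.76) = 93.1
  M: 0 + 2(43.14) = 86.28
  U: 0 + 1(39.76) = 39.76
  R: 0 + 2(39.76) = 79.52

39.8 mol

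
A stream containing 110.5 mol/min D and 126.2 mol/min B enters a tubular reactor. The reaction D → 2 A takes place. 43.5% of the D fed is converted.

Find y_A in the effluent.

D reacted = 0.435 × 110.5 = 48.07 mol/min; ν_D = −1, so ξ = 48.07/1 = 48.07 mol/min.
Outlet amounts (n = n₀ + ν ξ):
  D: 110.5 − 1(48.07) = 62.43
  A: 0 + 2(48.07) = 96.14
  B: 126.2 (inert)
Total out = 284.8 mol/min; y_A = 96.14 / 284.8 = 0.3376.

0.338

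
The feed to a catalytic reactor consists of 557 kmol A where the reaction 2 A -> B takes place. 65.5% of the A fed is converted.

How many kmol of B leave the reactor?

182 kmol

A reacted = 0.655 × 557 = 364.8 kmol; ν_A = −2, so ξ = 364.8/2 = 182.4 kmol.
Outlet amounts (n = n₀ + ν ξ):
  A: 557 − 2(182.4) = 192.2
  B: 0 + 1(182.4) = 182.4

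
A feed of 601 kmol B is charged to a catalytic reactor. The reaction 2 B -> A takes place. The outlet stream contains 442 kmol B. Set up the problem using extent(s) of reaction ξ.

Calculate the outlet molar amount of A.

79.5 kmol

For B: n = n₀ − 2ξ → 442 = 601 − 2ξ, giving ξ = 79.5 kmol.
Outlet amounts (n = n₀ + ν ξ):
  B: 601 − 2(79.5) = 442
  A: 0 + 1(79.5) = 79.5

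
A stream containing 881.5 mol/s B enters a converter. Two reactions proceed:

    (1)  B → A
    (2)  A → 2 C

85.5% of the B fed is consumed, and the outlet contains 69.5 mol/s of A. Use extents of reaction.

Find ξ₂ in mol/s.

ξ₂ = 684 mol/s

Conversion of B: B consumed = 1ξ₁ = 0.855 × 881.5 → ξ₁ = 753.7 mol/s.
A balance: n_A = 0 + 1ξ₁ − 1ξ₂ = 69.5 → ξ₂ = (1·753.7 − 69.5)/1 = 684.2 mol/s.
Outlet amounts (n = n₀ + Σ ν·ξ):
  B: 881.5 − 1(753.7) = 127.8
  A: 0 + 1(753.7) − 1(684.2) = 69.5
  C: 0 + 2(684.2) = 1368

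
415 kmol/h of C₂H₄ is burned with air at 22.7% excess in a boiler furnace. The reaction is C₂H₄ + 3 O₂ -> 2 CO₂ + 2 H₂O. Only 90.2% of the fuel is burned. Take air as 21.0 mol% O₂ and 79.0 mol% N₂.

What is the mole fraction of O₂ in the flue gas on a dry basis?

Stoichiometric O₂ = 3 × 415 = 1245 kmol/h; O₂ fed = 1245 × 1.227 = 1528 kmol/h.
N₂ fed = 1528 × 79/21 = 5747 kmol/h.
Fuel reacted = 0.902 × 415 → ξ = 374.3 kmol/h.
Outlet (n = n₀ + ν ξ):
  C₂H₄: 415 − 1(374.3) = 40.67
  O₂: 1528 − 3(374.3) = 404.6
  N₂: 5747 (inert)
  CO₂: 0 + 2(374.3) = 748.7
  H₂O: 0 + 2(374.3) = 748.7
Dry total = 6941 kmol/h; y_O₂ (dry) = 404.6 / 6941 = 0.0583.

0.0583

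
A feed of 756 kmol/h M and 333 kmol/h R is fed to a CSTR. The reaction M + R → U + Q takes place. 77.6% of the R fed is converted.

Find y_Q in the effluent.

R reacted = 0.776 × 333 = 258.4 kmol/h; ν_R = −1, so ξ = 258.4/1 = 258.4 kmol/h.
Outlet amounts (n = n₀ + ν ξ):
  M: 756 − 1(258.4) = 497.6
  R: 333 − 1(258.4) = 74.59
  U: 0 + 1(258.4) = 258.4
  Q: 0 + 1(258.4) = 258.4
Total out = 1089 kmol/h; y_Q = 258.4 / 1089 = 0.2373.

0.237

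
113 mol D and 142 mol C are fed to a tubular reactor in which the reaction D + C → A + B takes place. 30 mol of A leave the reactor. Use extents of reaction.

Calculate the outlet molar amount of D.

For A: n = n₀ + 1ξ → 30 = 0 + 1ξ, giving ξ = 30 mol.
Outlet amounts (n = n₀ + ν ξ):
  D: 113 − 1(30) = 83
  C: 142 − 1(30) = 112
  A: 0 + 1(30) = 30
  B: 0 + 1(30) = 30

83 mol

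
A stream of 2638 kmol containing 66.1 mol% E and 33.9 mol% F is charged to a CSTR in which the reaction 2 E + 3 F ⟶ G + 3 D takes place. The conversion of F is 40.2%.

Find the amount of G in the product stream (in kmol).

F reacted = 0.402 × 894.3 = 359.5 kmol; ν_F = −3, so ξ = 359.5/3 = 119.8 kmol.
Outlet amounts (n = n₀ + ν ξ):
  E: 1744 − 2(119.8) = 1504
  F: 894.3 − 3(119.8) = 534.8
  G: 0 + 1(119.8) = 119.8
  D: 0 + 3(119.8) = 359.5

120 kmol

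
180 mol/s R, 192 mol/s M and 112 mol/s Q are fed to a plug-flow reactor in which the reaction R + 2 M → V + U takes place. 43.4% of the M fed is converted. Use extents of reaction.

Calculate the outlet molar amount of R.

M reacted = 0.434 × 192 = 83.33 mol/s; ν_M = −2, so ξ = 83.33/2 = 41.66 mol/s.
Outlet amounts (n = n₀ + ν ξ):
  R: 180 − 1(41.66) = 138.3
  M: 192 − 2(41.66) = 108.7
  V: 0 + 1(41.66) = 41.66
  U: 0 + 1(41.66) = 41.66
  Q: 112 (inert)

138 mol/s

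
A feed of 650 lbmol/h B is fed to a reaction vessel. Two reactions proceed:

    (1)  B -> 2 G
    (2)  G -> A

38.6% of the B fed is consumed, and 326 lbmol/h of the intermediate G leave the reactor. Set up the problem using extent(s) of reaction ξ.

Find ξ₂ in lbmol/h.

ξ₂ = 176 lbmol/h

Conversion of B: B consumed = 1ξ₁ = 0.386 × 650 → ξ₁ = 250.9 lbmol/h.
G balance: n_G = 0 + 2ξ₁ − 1ξ₂ = 326 → ξ₂ = (2·250.9 − 326)/1 = 175.8 lbmol/h.
Outlet amounts (n = n₀ + Σ ν·ξ):
  B: 650 − 1(250.9) = 399.1
  G: 0 + 2(250.9) − 1(175.8) = 326
  A: 0 + 1(175.8) = 175.8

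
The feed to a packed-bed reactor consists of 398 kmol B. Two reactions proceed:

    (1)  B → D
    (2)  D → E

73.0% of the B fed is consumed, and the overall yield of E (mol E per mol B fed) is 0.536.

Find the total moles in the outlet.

Conversion of B: B consumed = 1ξ₁ = 0.73 × 398 → ξ₁ = 290.5 kmol.
Yield of E: 1ξ₂ / 398 = 0.536 → ξ₂ = 213.3 kmol.
Outlet amounts (n = n₀ + Σ ν·ξ):
  B: 398 − 1(290.5) = 107.5
  D: 0 + 1(290.5) − 1(213.3) = 77.21
  E: 0 + 1(213.3) = 213.3
Total out = 107.5 + 77.21 + 213.3 = 398 kmol.

398 kmol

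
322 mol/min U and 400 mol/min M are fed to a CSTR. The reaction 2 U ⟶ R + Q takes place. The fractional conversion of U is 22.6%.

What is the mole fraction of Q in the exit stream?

U reacted = 0.226 × 322 = 72.77 mol/min; ν_U = −2, so ξ = 72.77/2 = 36.39 mol/min.
Outlet amounts (n = n₀ + ν ξ):
  U: 322 − 2(36.39) = 249.2
  R: 0 + 1(36.39) = 36.39
  Q: 0 + 1(36.39) = 36.39
  M: 400 (inert)
Total out = 722 mol/min; y_Q = 36.39 / 722 = 0.0504.

0.0504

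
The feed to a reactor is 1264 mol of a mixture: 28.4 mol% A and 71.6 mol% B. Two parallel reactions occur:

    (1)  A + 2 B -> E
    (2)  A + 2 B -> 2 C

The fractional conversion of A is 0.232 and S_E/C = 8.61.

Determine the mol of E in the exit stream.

78.7 mol

Conversion of A: A consumed = 0.232 × 359 = 83.28 mol = 1ξ₁ + 1ξ₂.
Selectivity: 1ξ₁ / (2ξ₂) = 8.61 → ξ₁ = 17.22 ξ₂.
Substitute: (1·17.22 + 1) ξ₂ = 83.28 → ξ₂ = 4.571 mol, ξ₁ = 78.71 mol.
Outlet amounts (n = n₀ + Σ ν·ξ):
  A: 359 − 1(78.71) − 1(4.571) = 275.7
  B: 905 − 2(78.71) − 2(4.571) = 738.5
  E: 0 + 1(78.71) = 78.71
  C: 0 + 2(4.571) = 9.142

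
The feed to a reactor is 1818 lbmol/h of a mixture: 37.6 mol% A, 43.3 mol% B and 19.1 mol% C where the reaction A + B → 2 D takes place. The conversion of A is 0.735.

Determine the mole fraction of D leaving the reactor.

0.553

A reacted = 0.735 × 683.6 = 502.4 lbmol/h; ν_A = −1, so ξ = 502.4/1 = 502.4 lbmol/h.
Outlet amounts (n = n₀ + ν ξ):
  A: 683.6 − 1(502.4) = 181.1
  B: 787.2 − 1(502.4) = 284.8
  D: 0 + 2(502.4) = 1005
  C: 347.2 (inert)
Total out = 1818 lbmol/h; y_D = 1005 / 1818 = 0.5527.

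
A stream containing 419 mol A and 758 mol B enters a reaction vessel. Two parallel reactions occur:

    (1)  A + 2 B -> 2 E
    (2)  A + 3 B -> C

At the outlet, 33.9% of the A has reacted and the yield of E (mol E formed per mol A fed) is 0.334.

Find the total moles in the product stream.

Yield of E: 2ξ₁ / 419 = 0.334 → ξ₁ = 69.97 mol.
Conversion of A: 1ξ₁ + 1ξ₂ = 0.339 × 419 = 142 → ξ₂ = 72.07 mol.
Outlet amounts (n = n₀ + Σ ν·ξ):
  A: 419 − 1(69.97) − 1(72.07) = 277
  B: 758 − 2(69.97) − 3(72.07) = 401.9
  E: 0 + 2(69.97) = 139.9
  C: 0 + 1(72.07) = 72.07
Total out = 277 + 401.9 + 139.9 + 72.07 = 890.8 mol.

891 mol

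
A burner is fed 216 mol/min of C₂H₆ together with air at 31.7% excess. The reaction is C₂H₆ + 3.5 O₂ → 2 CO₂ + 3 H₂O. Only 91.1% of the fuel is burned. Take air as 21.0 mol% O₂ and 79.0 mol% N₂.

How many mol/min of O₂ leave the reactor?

Stoichiometric O₂ = 3.5 × 216 = 756 mol/min; O₂ fed = 756 × 1.317 = 995.7 mol/min.
N₂ fed = 995.7 × 79/21 = 3746 mol/min.
Fuel reacted = 0.911 × 216 → ξ = 196.8 mol/min.
Outlet (n = n₀ + ν ξ):
  C₂H₆: 216 − 1(196.8) = 19.22
  O₂: 995.7 − 3.5(196.8) = 306.9
  N₂: 3746 (inert)
  CO₂: 0 + 2(196.8) = 393.6
  H₂O: 0 + 3(196.8) = 590.3

307 mol/min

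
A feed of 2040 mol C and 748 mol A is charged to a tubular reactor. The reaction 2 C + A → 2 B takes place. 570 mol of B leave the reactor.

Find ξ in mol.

ξ = 285 mol

For B: n = n₀ + 2ξ → 570 = 0 + 2ξ, giving ξ = 285 mol.
Outlet amounts (n = n₀ + ν ξ):
  C: 2040 − 2(285) = 1470
  A: 748 − 1(285) = 463
  B: 0 + 2(285) = 570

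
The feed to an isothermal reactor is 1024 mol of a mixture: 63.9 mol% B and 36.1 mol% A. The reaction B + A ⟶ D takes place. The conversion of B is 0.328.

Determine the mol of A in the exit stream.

B reacted = 0.328 × 654.3 = 214.6 mol; ν_B = −1, so ξ = 214.6/1 = 214.6 mol.
Outlet amounts (n = n₀ + ν ξ):
  B: 654.3 − 1(214.6) = 439.7
  A: 369.7 − 1(214.6) = 155
  D: 0 + 1(214.6) = 214.6

155 mol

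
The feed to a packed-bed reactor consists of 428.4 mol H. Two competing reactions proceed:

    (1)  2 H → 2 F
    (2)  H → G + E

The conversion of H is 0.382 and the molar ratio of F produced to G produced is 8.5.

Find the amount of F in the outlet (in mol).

Conversion of H: H consumed = 0.382 × 428.4 = 163.6 mol = 2ξ₁ + 1ξ₂.
Selectivity: 2ξ₁ / (1ξ₂) = 8.5 → ξ₁ = 4.25 ξ₂.
Substitute: (2·4.25 + 1) ξ₂ = 163.6 → ξ₂ = 17.23 mol, ξ₁ = 73.21 mol.
Outlet amounts (n = n₀ + Σ ν·ξ):
  H: 428.4 − 2(73.21) − 1(17.23) = 264.8
  F: 0 + 2(73.21) = 146.4
  G: 0 + 1(17.23) = 17.23
  E: 0 + 1(17.23) = 17.23

146 mol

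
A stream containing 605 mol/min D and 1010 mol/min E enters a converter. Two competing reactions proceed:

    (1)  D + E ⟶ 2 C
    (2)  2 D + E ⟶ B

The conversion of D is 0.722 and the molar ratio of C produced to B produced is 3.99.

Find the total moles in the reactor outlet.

1400 mol/min

Conversion of D: D consumed = 0.722 × 605 = 436.8 mol/min = 1ξ₁ + 2ξ₂.
Selectivity: 2ξ₁ / (1ξ₂) = 3.99 → ξ₁ = 1.995 ξ₂.
Substitute: (1·1.995 + 2) ξ₂ = 436.8 → ξ₂ = 109.3 mol/min, ξ₁ = 218.1 mol/min.
Outlet amounts (n = n₀ + Σ ν·ξ):
  D: 605 − 1(218.1) − 2(109.3) = 168.2
  E: 1010 − 1(218.1) − 1(109.3) = 682.5
  C: 0 + 2(218.1) = 436.3
  B: 0 + 1(109.3) = 109.3
Total out = 168.2 + 682.5 + 436.3 + 109.3 = 1396 mol/min.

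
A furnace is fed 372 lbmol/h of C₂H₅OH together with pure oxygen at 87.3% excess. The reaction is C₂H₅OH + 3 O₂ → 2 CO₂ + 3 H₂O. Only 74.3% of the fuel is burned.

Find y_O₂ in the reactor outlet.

Stoichiometric O₂ = 3 × 372 = 1116 lbmol/h; O₂ fed = 1116 × 1.873 = 2090 lbmol/h.
Fuel reacted = 0.743 × 372 → ξ = 276.4 lbmol/h.
Outlet (n = n₀ + ν ξ):
  C₂H₅OH: 372 − 1(276.4) = 95.6
  O₂: 2090 − 3(276.4) = 1261
  CO₂: 0 + 2(276.4) = 552.8
  H₂O: 0 + 3(276.4) = 829.2
Total out = 2739 lbmol/h; y_O₂ = 1261 / 2739 = 0.4605.

0.46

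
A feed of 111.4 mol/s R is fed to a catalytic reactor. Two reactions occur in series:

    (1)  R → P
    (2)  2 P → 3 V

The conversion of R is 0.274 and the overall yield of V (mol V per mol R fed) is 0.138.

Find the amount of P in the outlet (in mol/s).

20.3 mol/s

Conversion of R: R consumed = 1ξ₁ = 0.274 × 111.4 → ξ₁ = 30.52 mol/s.
Yield of V: 3ξ₂ / 111.4 = 0.138 → ξ₂ = 5.124 mol/s.
Outlet amounts (n = n₀ + Σ ν·ξ):
  R: 111.4 − 1(30.52) = 80.88
  P: 0 + 1(30.52) − 2(5.124) = 20.27
  V: 0 + 3(5.124) = 15.37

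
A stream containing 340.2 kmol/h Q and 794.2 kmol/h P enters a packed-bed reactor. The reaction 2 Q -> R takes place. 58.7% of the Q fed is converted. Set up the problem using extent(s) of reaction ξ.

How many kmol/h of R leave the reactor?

Q reacted = 0.587 × 340.2 = 199.7 kmol/h; ν_Q = −2, so ξ = 199.7/2 = 99.85 kmol/h.
Outlet amounts (n = n₀ + ν ξ):
  Q: 340.2 − 2(99.85) = 140.5
  R: 0 + 1(99.85) = 99.85
  P: 794.2 (inert)

99.8 kmol/h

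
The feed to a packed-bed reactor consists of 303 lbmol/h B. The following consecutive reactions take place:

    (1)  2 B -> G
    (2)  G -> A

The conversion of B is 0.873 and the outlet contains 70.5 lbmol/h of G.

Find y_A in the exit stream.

Conversion of B: B consumed = 2ξ₁ = 0.873 × 303 → ξ₁ = 132.3 lbmol/h.
G balance: n_G = 0 + 1ξ₁ − 1ξ₂ = 70.5 → ξ₂ = (1·132.3 − 70.5)/1 = 61.76 lbmol/h.
Outlet amounts (n = n₀ + Σ ν·ξ):
  B: 303 − 2(132.3) = 38.48
  G: 0 + 1(132.3) − 1(61.76) = 70.5
  A: 0 + 1(61.76) = 61.76
Total out = 170.7 lbmol/h; y_A = 61.76 / 170.7 = 0.3617.

0.362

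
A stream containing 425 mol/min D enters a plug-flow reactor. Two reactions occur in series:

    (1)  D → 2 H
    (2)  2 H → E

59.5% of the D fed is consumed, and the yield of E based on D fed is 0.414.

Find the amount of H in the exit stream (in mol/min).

Conversion of D: D consumed = 1ξ₁ = 0.595 × 425 → ξ₁ = 252.9 mol/min.
Yield of E: 1ξ₂ / 425 = 0.414 → ξ₂ = 175.9 mol/min.
Outlet amounts (n = n₀ + Σ ν·ξ):
  D: 425 − 1(252.9) = 172.1
  H: 0 + 2(252.9) − 2(175.9) = 153.9
  E: 0 + 1(175.9) = 175.9

154 mol/min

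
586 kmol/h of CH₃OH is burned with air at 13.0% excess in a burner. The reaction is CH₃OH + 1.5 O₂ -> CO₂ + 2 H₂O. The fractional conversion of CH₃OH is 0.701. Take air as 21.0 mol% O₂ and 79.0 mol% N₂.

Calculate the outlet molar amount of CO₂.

Stoichiometric O₂ = 1.5 × 586 = 879 kmol/h; O₂ fed = 879 × 1.130 = 993.3 kmol/h.
N₂ fed = 993.3 × 79/21 = 3737 kmol/h.
Fuel reacted = 0.701 × 586 → ξ = 410.8 kmol/h.
Outlet (n = n₀ + ν ξ):
  CH₃OH: 586 − 1(410.8) = 175.2
  O₂: 993.3 − 1.5(410.8) = 377.1
  N₂: 3737 (inert)
  CO₂: 0 + 1(410.8) = 410.8
  H₂O: 0 + 2(410.8) = 821.6

411 kmol/h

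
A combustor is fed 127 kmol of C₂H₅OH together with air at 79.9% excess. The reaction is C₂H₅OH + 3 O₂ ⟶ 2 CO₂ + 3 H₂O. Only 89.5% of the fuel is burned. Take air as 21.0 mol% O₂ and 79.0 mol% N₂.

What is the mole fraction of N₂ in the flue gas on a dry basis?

Stoichiometric O₂ = 3 × 127 = 381 kmol; O₂ fed = 381 × 1.799 = 685.4 kmol.
N₂ fed = 685.4 × 79/21 = 2578 kmol.
Fuel reacted = 0.895 × 127 → ξ = 113.7 kmol.
Outlet (n = n₀ + ν ξ):
  C₂H₅OH: 127 − 1(113.7) = 13.33
  O₂: 685.4 − 3(113.7) = 344.4
  N₂: 2578 (inert)
  CO₂: 0 + 2(113.7) = 227.3
  H₂O: 0 + 3(113.7) = 341
Dry total = 3164 kmol; y_N₂ (dry) = 2578 / 3164 = 0.8151.

0.815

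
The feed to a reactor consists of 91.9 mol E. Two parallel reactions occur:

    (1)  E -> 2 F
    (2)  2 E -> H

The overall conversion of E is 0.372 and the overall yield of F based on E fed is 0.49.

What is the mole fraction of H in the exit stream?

Yield of F: 2ξ₁ / 91.9 = 0.49 → ξ₁ = 22.52 mol.
Conversion of E: 1ξ₁ + 2ξ₂ = 0.372 × 91.9 = 34.19 → ξ₂ = 5.836 mol.
Outlet amounts (n = n₀ + Σ ν·ξ):
  E: 91.9 − 1(22.52) − 2(5.836) = 57.71
  F: 0 + 2(22.52) = 45.03
  H: 0 + 1(5.836) = 5.836
Total out = 108.6 mol; y_H = 5.836 / 108.6 = 0.05375.

0.0537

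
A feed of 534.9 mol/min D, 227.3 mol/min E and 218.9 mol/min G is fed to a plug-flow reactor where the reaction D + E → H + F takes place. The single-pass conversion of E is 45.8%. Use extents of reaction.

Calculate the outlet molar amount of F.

104 mol/min

E reacted = 0.458 × 227.3 = 104.1 mol/min; ν_E = −1, so ξ = 104.1/1 = 104.1 mol/min.
Outlet amounts (n = n₀ + ν ξ):
  D: 534.9 − 1(104.1) = 430.8
  E: 227.3 − 1(104.1) = 123.2
  H: 0 + 1(104.1) = 104.1
  F: 0 + 1(104.1) = 104.1
  G: 218.9 (inert)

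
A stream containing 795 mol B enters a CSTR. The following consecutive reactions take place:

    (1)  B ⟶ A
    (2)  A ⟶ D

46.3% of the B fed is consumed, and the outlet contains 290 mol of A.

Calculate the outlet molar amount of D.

78.1 mol

Conversion of B: B consumed = 1ξ₁ = 0.463 × 795 → ξ₁ = 368.1 mol.
A balance: n_A = 0 + 1ξ₁ − 1ξ₂ = 290 → ξ₂ = (1·368.1 − 290)/1 = 78.09 mol.
Outlet amounts (n = n₀ + Σ ν·ξ):
  B: 795 − 1(368.1) = 426.9
  A: 0 + 1(368.1) − 1(78.09) = 290
  D: 0 + 1(78.09) = 78.09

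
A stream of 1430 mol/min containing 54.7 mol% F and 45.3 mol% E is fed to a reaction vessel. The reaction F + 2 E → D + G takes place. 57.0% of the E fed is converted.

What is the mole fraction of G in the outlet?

0.148

E reacted = 0.57 × 647.8 = 369.2 mol/min; ν_E = −2, so ξ = 369.2/2 = 184.6 mol/min.
Outlet amounts (n = n₀ + ν ξ):
  F: 782.2 − 1(184.6) = 597.6
  E: 647.8 − 2(184.6) = 278.5
  D: 0 + 1(184.6) = 184.6
  G: 0 + 1(184.6) = 184.6
Total out = 1245 mol/min; y_G = 184.6 / 1245 = 0.1482.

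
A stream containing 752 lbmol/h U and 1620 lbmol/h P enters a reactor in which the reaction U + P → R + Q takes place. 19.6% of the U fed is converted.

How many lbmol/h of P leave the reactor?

1470 lbmol/h

U reacted = 0.196 × 752 = 147.4 lbmol/h; ν_U = −1, so ξ = 147.4/1 = 147.4 lbmol/h.
Outlet amounts (n = n₀ + ν ξ):
  U: 752 − 1(147.4) = 604.6
  P: 1620 − 1(147.4) = 1473
  R: 0 + 1(147.4) = 147.4
  Q: 0 + 1(147.4) = 147.4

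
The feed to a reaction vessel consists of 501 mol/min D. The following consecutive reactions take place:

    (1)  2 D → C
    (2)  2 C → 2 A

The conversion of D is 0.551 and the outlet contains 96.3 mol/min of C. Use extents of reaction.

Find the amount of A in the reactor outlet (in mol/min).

Conversion of D: D consumed = 2ξ₁ = 0.551 × 501 → ξ₁ = 138 mol/min.
C balance: n_C = 0 + 1ξ₁ − 2ξ₂ = 96.3 → ξ₂ = (1·138 − 96.3)/2 = 20.86 mol/min.
Outlet amounts (n = n₀ + Σ ν·ξ):
  D: 501 − 2(138) = 224.9
  C: 0 + 1(138) − 2(20.86) = 96.3
  A: 0 + 2(20.86) = 41.73

41.7 mol/min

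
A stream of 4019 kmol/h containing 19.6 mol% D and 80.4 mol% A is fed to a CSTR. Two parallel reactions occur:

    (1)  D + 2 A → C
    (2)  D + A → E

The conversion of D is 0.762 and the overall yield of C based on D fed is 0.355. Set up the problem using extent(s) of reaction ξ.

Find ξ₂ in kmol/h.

Yield of C: 1ξ₁ / 787.7 = 0.355 → ξ₁ = 279.6 kmol/h.
Conversion of D: 1ξ₁ + 1ξ₂ = 0.762 × 787.7 = 600.2 → ξ₂ = 320.6 kmol/h.
Outlet amounts (n = n₀ + Σ ν·ξ):
  D: 787.7 − 1(279.6) − 1(320.6) = 187.5
  A: 3231 − 2(279.6) − 1(320.6) = 2351
  C: 0 + 1(279.6) = 279.6
  E: 0 + 1(320.6) = 320.6

ξ₂ = 321 kmol/h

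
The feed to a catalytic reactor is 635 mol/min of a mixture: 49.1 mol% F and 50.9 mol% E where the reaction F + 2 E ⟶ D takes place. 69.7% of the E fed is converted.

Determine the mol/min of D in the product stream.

E reacted = 0.697 × 323.2 = 225.3 mol/min; ν_E = −2, so ξ = 225.3/2 = 112.6 mol/min.
Outlet amounts (n = n₀ + ν ξ):
  F: 311.8 − 1(112.6) = 199.1
  E: 323.2 − 2(112.6) = 97.93
  D: 0 + 1(112.6) = 112.6

113 mol/min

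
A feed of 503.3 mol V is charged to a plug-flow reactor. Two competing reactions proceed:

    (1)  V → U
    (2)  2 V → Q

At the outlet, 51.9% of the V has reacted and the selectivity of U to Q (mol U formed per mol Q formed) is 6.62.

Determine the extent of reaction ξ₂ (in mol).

ξ₂ = 30.3 mol

Conversion of V: V consumed = 0.519 × 503.3 = 261.2 mol = 1ξ₁ + 2ξ₂.
Selectivity: 1ξ₁ / (1ξ₂) = 6.62 → ξ₁ = 6.62 ξ₂.
Substitute: (1·6.62 + 2) ξ₂ = 261.2 → ξ₂ = 30.3 mol, ξ₁ = 200.6 mol.
Outlet amounts (n = n₀ + Σ ν·ξ):
  V: 503.3 − 1(200.6) − 2(30.3) = 242.1
  U: 0 + 1(200.6) = 200.6
  Q: 0 + 1(30.3) = 30.3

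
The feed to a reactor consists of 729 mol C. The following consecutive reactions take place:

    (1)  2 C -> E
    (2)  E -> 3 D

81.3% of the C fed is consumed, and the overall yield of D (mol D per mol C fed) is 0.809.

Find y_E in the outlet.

0.121

Conversion of C: C consumed = 2ξ₁ = 0.813 × 729 → ξ₁ = 296.3 mol.
Yield of D: 3ξ₂ / 729 = 0.809 → ξ₂ = 196.6 mol.
Outlet amounts (n = n₀ + Σ ν·ξ):
  C: 729 − 2(296.3) = 136.3
  E: 0 + 1(296.3) − 1(196.6) = 99.75
  D: 0 + 3(196.6) = 589.8
Total out = 825.8 mol; y_E = 99.75 / 825.8 = 0.1208.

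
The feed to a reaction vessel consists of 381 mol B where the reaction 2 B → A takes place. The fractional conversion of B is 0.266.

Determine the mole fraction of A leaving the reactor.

0.153

B reacted = 0.266 × 381 = 101.3 mol; ν_B = −2, so ξ = 101.3/2 = 50.67 mol.
Outlet amounts (n = n₀ + ν ξ):
  B: 381 − 2(50.67) = 279.7
  A: 0 + 1(50.67) = 50.67
Total out = 330.3 mol; y_A = 50.67 / 330.3 = 0.1534.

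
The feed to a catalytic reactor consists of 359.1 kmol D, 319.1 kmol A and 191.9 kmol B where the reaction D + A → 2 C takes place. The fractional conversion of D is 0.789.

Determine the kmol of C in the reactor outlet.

567 kmol

D reacted = 0.789 × 359.1 = 283.3 kmol; ν_D = −1, so ξ = 283.3/1 = 283.3 kmol.
Outlet amounts (n = n₀ + ν ξ):
  D: 359.1 − 1(283.3) = 75.77
  A: 319.1 − 1(283.3) = 35.77
  C: 0 + 2(283.3) = 566.7
  B: 191.9 (inert)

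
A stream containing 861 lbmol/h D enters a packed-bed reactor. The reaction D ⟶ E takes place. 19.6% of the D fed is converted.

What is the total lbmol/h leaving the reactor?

D reacted = 0.196 × 861 = 168.8 lbmol/h; ν_D = −1, so ξ = 168.8/1 = 168.8 lbmol/h.
Outlet amounts (n = n₀ + ν ξ):
  D: 861 − 1(168.8) = 692.2
  E: 0 + 1(168.8) = 168.8
Total out = 692.2 + 168.8 = 861 lbmol/h.

861 lbmol/h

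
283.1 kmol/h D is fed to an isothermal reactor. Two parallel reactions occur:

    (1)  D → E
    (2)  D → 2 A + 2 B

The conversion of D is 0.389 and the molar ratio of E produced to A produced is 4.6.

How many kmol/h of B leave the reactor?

Conversion of D: D consumed = 0.389 × 283.1 = 110.1 kmol/h = 1ξ₁ + 1ξ₂.
Selectivity: 1ξ₁ / (2ξ₂) = 4.6 → ξ₁ = 9.2 ξ₂.
Substitute: (1·9.2 + 1) ξ₂ = 110.1 → ξ₂ = 10.8 kmol/h, ξ₁ = 99.33 kmol/h.
Outlet amounts (n = n₀ + Σ ν·ξ):
  D: 283.1 − 1(99.33) − 1(10.8) = 173
  E: 0 + 1(99.33) = 99.33
  A: 0 + 2(10.8) = 21.59
  B: 0 + 2(10.8) = 21.59

21.6 kmol/h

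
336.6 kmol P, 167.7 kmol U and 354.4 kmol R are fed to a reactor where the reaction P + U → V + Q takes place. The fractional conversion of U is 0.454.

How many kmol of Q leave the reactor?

76.1 kmol

U reacted = 0.454 × 167.7 = 76.14 kmol; ν_U = −1, so ξ = 76.14/1 = 76.14 kmol.
Outlet amounts (n = n₀ + ν ξ):
  P: 336.6 − 1(76.14) = 260.5
  U: 167.7 − 1(76.14) = 91.56
  V: 0 + 1(76.14) = 76.14
  Q: 0 + 1(76.14) = 76.14
  R: 354.4 (inert)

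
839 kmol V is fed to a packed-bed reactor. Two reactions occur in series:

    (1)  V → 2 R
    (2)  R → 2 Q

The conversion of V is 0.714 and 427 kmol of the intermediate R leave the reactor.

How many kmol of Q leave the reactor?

Conversion of V: V consumed = 1ξ₁ = 0.714 × 839 → ξ₁ = 599 kmol.
R balance: n_R = 0 + 2ξ₁ − 1ξ₂ = 427 → ξ₂ = (2·599 − 427)/1 = 771.1 kmol.
Outlet amounts (n = n₀ + Σ ν·ξ):
  V: 839 − 1(599) = 240
  R: 0 + 2(599) − 1(771.1) = 427
  Q: 0 + 2(771.1) = 1542

1540 kmol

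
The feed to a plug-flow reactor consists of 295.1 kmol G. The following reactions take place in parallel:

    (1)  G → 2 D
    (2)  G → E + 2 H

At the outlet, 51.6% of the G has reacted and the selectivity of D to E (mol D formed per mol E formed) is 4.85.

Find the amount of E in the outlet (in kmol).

Conversion of G: G consumed = 0.516 × 295.1 = 152.3 kmol = 1ξ₁ + 1ξ₂.
Selectivity: 2ξ₁ / (1ξ₂) = 4.85 → ξ₁ = 2.425 ξ₂.
Substitute: (1·2.425 + 1) ξ₂ = 152.3 → ξ₂ = 44.46 kmol, ξ₁ = 107.8 kmol.
Outlet amounts (n = n₀ + Σ ν·ξ):
  G: 295.1 − 1(107.8) − 1(44.46) = 142.8
  D: 0 + 2(107.8) = 215.6
  E: 0 + 1(44.46) = 44.46
  H: 0 + 2(44.46) = 88.92

44.5 kmol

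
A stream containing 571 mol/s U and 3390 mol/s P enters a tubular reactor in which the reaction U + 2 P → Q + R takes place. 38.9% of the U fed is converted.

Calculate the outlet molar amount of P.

U reacted = 0.389 × 571 = 222.1 mol/s; ν_U = −1, so ξ = 222.1/1 = 222.1 mol/s.
Outlet amounts (n = n₀ + ν ξ):
  U: 571 − 1(222.1) = 348.9
  P: 3390 − 2(222.1) = 2946
  Q: 0 + 1(222.1) = 222.1
  R: 0 + 1(222.1) = 222.1

2950 mol/s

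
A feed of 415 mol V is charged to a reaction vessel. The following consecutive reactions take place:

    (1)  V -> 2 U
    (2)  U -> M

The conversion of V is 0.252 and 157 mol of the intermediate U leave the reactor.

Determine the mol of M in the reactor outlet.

52.2 mol

Conversion of V: V consumed = 1ξ₁ = 0.252 × 415 → ξ₁ = 104.6 mol.
U balance: n_U = 0 + 2ξ₁ − 1ξ₂ = 157 → ξ₂ = (2·104.6 − 157)/1 = 52.16 mol.
Outlet amounts (n = n₀ + Σ ν·ξ):
  V: 415 − 1(104.6) = 310.4
  U: 0 + 2(104.6) − 1(52.16) = 157
  M: 0 + 1(52.16) = 52.16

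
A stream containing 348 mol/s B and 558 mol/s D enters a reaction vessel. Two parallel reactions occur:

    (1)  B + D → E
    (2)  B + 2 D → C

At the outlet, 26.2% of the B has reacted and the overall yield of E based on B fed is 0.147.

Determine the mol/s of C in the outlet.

Yield of E: 1ξ₁ / 348 = 0.147 → ξ₁ = 51.16 mol/s.
Conversion of B: 1ξ₁ + 1ξ₂ = 0.262 × 348 = 91.18 → ξ₂ = 40.02 mol/s.
Outlet amounts (n = n₀ + Σ ν·ξ):
  B: 348 − 1(51.16) − 1(40.02) = 256.8
  D: 558 − 1(51.16) − 2(40.02) = 426.8
  E: 0 + 1(51.16) = 51.16
  C: 0 + 1(40.02) = 40.02

40 mol/s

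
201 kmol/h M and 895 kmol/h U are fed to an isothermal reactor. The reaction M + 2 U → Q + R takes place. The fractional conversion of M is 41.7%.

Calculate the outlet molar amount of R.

83.8 kmol/h

M reacted = 0.417 × 201 = 83.82 kmol/h; ν_M = −1, so ξ = 83.82/1 = 83.82 kmol/h.
Outlet amounts (n = n₀ + ν ξ):
  M: 201 − 1(83.82) = 117.2
  U: 895 − 2(83.82) = 727.4
  Q: 0 + 1(83.82) = 83.82
  R: 0 + 1(83.82) = 83.82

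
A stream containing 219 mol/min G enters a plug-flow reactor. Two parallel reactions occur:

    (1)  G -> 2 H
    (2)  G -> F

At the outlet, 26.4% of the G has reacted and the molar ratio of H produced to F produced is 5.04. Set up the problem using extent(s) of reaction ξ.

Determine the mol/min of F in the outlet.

16.4 mol/min

Conversion of G: G consumed = 0.264 × 219 = 57.82 mol/min = 1ξ₁ + 1ξ₂.
Selectivity: 2ξ₁ / (1ξ₂) = 5.04 → ξ₁ = 2.52 ξ₂.
Substitute: (1·2.52 + 1) ξ₂ = 57.82 → ξ₂ = 16.43 mol/min, ξ₁ = 41.39 mol/min.
Outlet amounts (n = n₀ + Σ ν·ξ):
  G: 219 − 1(41.39) − 1(16.43) = 161.2
  H: 0 + 2(41.39) = 82.78
  F: 0 + 1(16.43) = 16.43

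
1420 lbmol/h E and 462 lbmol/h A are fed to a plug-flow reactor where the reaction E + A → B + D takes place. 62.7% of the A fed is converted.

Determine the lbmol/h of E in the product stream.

A reacted = 0.627 × 462 = 289.7 lbmol/h; ν_A = −1, so ξ = 289.7/1 = 289.7 lbmol/h.
Outlet amounts (n = n₀ + ν ξ):
  E: 1420 − 1(289.7) = 1130
  A: 462 − 1(289.7) = 172.3
  B: 0 + 1(289.7) = 289.7
  D: 0 + 1(289.7) = 289.7

1130 lbmol/h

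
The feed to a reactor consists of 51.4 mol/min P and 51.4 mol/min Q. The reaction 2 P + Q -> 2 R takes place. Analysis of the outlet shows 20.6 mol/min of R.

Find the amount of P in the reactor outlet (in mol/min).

30.8 mol/min

For R: n = n₀ + 2ξ → 20.6 = 0 + 2ξ, giving ξ = 10.3 mol/min.
Outlet amounts (n = n₀ + ν ξ):
  P: 51.4 − 2(10.3) = 30.8
  Q: 51.4 − 1(10.3) = 41.1
  R: 0 + 2(10.3) = 20.6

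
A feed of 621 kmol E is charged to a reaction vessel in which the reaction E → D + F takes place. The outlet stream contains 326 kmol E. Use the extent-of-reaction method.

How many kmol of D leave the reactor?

295 kmol

For E: n = n₀ − 1ξ → 326 = 621 − 1ξ, giving ξ = 295 kmol.
Outlet amounts (n = n₀ + ν ξ):
  E: 621 − 1(295) = 326
  D: 0 + 1(295) = 295
  F: 0 + 1(295) = 295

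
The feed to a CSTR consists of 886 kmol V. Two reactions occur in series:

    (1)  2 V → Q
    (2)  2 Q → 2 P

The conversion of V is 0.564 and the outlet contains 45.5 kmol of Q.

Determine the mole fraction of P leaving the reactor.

0.321

Conversion of V: V consumed = 2ξ₁ = 0.564 × 886 → ξ₁ = 249.9 kmol.
Q balance: n_Q = 0 + 1ξ₁ − 2ξ₂ = 45.5 → ξ₂ = (1·249.9 − 45.5)/2 = 102.2 kmol.
Outlet amounts (n = n₀ + Σ ν·ξ):
  V: 886 − 2(249.9) = 386.3
  Q: 0 + 1(249.9) − 2(102.2) = 45.5
  P: 0 + 2(102.2) = 204.4
Total out = 636.1 kmol; y_P = 204.4 / 636.1 = 0.3212.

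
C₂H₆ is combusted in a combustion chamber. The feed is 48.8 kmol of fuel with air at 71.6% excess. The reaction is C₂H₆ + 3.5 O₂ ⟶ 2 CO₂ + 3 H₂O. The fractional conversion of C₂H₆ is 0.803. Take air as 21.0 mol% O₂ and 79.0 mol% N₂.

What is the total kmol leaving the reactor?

1460 kmol

Stoichiometric O₂ = 3.5 × 48.8 = 170.8 kmol; O₂ fed = 170.8 × 1.716 = 293.1 kmol.
N₂ fed = 293.1 × 79/21 = 1103 kmol.
Fuel reacted = 0.803 × 48.8 → ξ = 39.19 kmol.
Outlet (n = n₀ + ν ξ):
  C₂H₆: 48.8 − 1(39.19) = 9.614
  O₂: 293.1 − 3.5(39.19) = 155.9
  N₂: 1103 (inert)
  CO₂: 0 + 2(39.19) = 78.37
  H₂O: 0 + 3(39.19) = 117.6
Total out = 9.614 + 155.9 + 1103 + 78.37 + 117.6 = 1464 kmol.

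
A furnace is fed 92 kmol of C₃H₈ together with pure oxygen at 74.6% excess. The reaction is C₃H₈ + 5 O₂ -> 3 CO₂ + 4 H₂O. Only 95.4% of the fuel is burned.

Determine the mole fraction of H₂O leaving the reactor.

0.357

Stoichiometric O₂ = 5 × 92 = 460 kmol; O₂ fed = 460 × 1.746 = 803.2 kmol.
Fuel reacted = 0.954 × 92 → ξ = 87.77 kmol.
Outlet (n = n₀ + ν ξ):
  C₃H₈: 92 − 1(87.77) = 4.232
  O₂: 803.2 − 5(87.77) = 364.3
  CO₂: 0 + 3(87.77) = 263.3
  H₂O: 0 + 4(87.77) = 351.1
Total out = 982.9 kmol; y_H₂O = 351.1 / 982.9 = 0.3572.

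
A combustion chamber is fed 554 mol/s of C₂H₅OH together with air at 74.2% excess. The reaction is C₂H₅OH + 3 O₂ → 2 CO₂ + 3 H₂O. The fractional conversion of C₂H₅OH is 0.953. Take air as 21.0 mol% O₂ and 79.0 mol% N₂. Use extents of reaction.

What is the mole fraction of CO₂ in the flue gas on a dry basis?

0.0795

Stoichiometric O₂ = 3 × 554 = 1662 mol/s; O₂ fed = 1662 × 1.742 = 2895 mol/s.
N₂ fed = 2895 × 79/21 = 10890 mol/s.
Fuel reacted = 0.953 × 554 → ξ = 528 mol/s.
Outlet (n = n₀ + ν ξ):
  C₂H₅OH: 554 − 1(528) = 26.04
  O₂: 2895 − 3(528) = 1311
  N₂: 10890 (inert)
  CO₂: 0 + 2(528) = 1056
  H₂O: 0 + 3(528) = 1584
Dry total = 13280 mol/s; y_CO₂ (dry) = 1056 / 13280 = 0.07948.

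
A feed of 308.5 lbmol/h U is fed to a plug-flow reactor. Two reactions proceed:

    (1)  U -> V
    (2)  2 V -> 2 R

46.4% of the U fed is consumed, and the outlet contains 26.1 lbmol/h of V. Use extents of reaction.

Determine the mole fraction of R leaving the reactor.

Conversion of U: U consumed = 1ξ₁ = 0.464 × 308.5 → ξ₁ = 143.1 lbmol/h.
V balance: n_V = 0 + 1ξ₁ − 2ξ₂ = 26.1 → ξ₂ = (1·143.1 − 26.1)/2 = 58.52 lbmol/h.
Outlet amounts (n = n₀ + Σ ν·ξ):
  U: 308.5 − 1(143.1) = 165.4
  V: 0 + 1(143.1) − 2(58.52) = 26.1
  R: 0 + 2(58.52) = 117
Total out = 308.5 lbmol/h; y_R = 117 / 308.5 = 0.3794.

0.379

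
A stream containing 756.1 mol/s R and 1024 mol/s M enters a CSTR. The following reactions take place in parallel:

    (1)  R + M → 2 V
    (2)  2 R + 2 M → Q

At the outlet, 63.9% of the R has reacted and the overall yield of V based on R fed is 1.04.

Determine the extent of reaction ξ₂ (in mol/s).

ξ₂ = 45 mol/s

Yield of V: 2ξ₁ / 756.1 = 1.04 → ξ₁ = 393.2 mol/s.
Conversion of R: 1ξ₁ + 2ξ₂ = 0.639 × 756.1 = 483.1 → ξ₂ = 44.99 mol/s.
Outlet amounts (n = n₀ + Σ ν·ξ):
  R: 756.1 − 1(393.2) − 2(44.99) = 273
  M: 1024 − 1(393.2) − 2(44.99) = 540.9
  V: 0 + 2(393.2) = 786.3
  Q: 0 + 1(44.99) = 44.99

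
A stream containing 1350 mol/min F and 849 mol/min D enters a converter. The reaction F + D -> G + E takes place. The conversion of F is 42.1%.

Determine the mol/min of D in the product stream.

F reacted = 0.421 × 1350 = 568.4 mol/min; ν_F = −1, so ξ = 568.4/1 = 568.4 mol/min.
Outlet amounts (n = n₀ + ν ξ):
  F: 1350 − 1(568.4) = 781.6
  D: 849 − 1(568.4) = 280.6
  G: 0 + 1(568.4) = 568.4
  E: 0 + 1(568.4) = 568.4

281 mol/min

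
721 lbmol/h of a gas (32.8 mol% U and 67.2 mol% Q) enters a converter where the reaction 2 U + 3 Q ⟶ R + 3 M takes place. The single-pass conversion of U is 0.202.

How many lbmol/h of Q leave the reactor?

413 lbmol/h

U reacted = 0.202 × 236.5 = 47.77 lbmol/h; ν_U = −2, so ξ = 47.77/2 = 23.89 lbmol/h.
Outlet amounts (n = n₀ + ν ξ):
  U: 236.5 − 2(23.89) = 188.7
  Q: 484.5 − 3(23.89) = 412.9
  R: 0 + 1(23.89) = 23.89
  M: 0 + 3(23.89) = 71.66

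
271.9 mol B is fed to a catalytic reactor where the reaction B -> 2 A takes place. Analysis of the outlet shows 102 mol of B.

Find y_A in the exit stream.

0.769

For B: n = n₀ − 1ξ → 102 = 271.9 − 1ξ, giving ξ = 169.9 mol.
Outlet amounts (n = n₀ + ν ξ):
  B: 271.9 − 1(169.9) = 102
  A: 0 + 2(169.9) = 339.8
Total out = 441.8 mol; y_A = 339.8 / 441.8 = 0.7691.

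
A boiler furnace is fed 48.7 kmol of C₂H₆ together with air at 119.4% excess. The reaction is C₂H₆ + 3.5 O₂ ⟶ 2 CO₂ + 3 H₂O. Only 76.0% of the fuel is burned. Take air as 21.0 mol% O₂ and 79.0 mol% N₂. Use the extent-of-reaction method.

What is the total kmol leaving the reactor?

1850 kmol

Stoichiometric O₂ = 3.5 × 48.7 = 170.5 kmol; O₂ fed = 170.5 × 2.194 = 374 kmol.
N₂ fed = 374 × 79/21 = 1407 kmol.
Fuel reacted = 0.76 × 48.7 → ξ = 37.01 kmol.
Outlet (n = n₀ + ν ξ):
  C₂H₆: 48.7 − 1(37.01) = 11.69
  O₂: 374 − 3.5(37.01) = 244.4
  N₂: 1407 (inert)
  CO₂: 0 + 2(37.01) = 74.02
  H₂O: 0 + 3(37.01) = 111
Total out = 11.69 + 244.4 + 1407 + 74.02 + 111 = 1848 kmol.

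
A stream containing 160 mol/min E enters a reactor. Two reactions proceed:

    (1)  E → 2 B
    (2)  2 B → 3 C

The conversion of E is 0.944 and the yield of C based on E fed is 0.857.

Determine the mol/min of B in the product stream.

211 mol/min

Conversion of E: E consumed = 1ξ₁ = 0.944 × 160 → ξ₁ = 151 mol/min.
Yield of C: 3ξ₂ / 160 = 0.857 → ξ₂ = 45.71 mol/min.
Outlet amounts (n = n₀ + Σ ν·ξ):
  E: 160 − 1(151) = 8.96
  B: 0 + 2(151) − 2(45.71) = 210.7
  C: 0 + 3(45.71) = 137.1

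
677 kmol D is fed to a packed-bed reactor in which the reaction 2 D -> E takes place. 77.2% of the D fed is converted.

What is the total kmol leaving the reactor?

416 kmol

D reacted = 0.772 × 677 = 522.6 kmol; ν_D = −2, so ξ = 522.6/2 = 261.3 kmol.
Outlet amounts (n = n₀ + ν ξ):
  D: 677 − 2(261.3) = 154.4
  E: 0 + 1(261.3) = 261.3
Total out = 154.4 + 261.3 = 415.7 kmol.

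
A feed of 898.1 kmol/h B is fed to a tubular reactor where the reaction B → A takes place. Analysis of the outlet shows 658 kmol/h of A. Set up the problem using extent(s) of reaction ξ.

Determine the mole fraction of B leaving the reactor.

0.267

For A: n = n₀ + 1ξ → 658 = 0 + 1ξ, giving ξ = 658 kmol/h.
Outlet amounts (n = n₀ + ν ξ):
  B: 898.1 − 1(658) = 240.1
  A: 0 + 1(658) = 658
Total out = 898.1 kmol/h; y_B = 240.1 / 898.1 = 0.2673.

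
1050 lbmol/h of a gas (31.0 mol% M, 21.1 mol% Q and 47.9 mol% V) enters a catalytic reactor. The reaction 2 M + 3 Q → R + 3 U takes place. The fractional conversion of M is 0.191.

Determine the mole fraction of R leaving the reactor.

0.0305

M reacted = 0.191 × 325.5 = 62.17 lbmol/h; ν_M = −2, so ξ = 62.17/2 = 31.09 lbmol/h.
Outlet amounts (n = n₀ + ν ξ):
  M: 325.5 − 2(31.09) = 263.3
  Q: 221.6 − 3(31.09) = 128.3
  R: 0 + 1(31.09) = 31.09
  U: 0 + 3(31.09) = 93.26
  V: 502.9 (inert)
Total out = 1019 lbmol/h; y_R = 31.09 / 1019 = 0.03051.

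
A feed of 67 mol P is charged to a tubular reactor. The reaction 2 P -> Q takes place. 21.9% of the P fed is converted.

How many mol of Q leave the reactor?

P reacted = 0.219 × 67 = 14.67 mol; ν_P = −2, so ξ = 14.67/2 = 7.337 mol.
Outlet amounts (n = n₀ + ν ξ):
  P: 67 − 2(7.337) = 52.33
  Q: 0 + 1(7.337) = 7.337

7.34 mol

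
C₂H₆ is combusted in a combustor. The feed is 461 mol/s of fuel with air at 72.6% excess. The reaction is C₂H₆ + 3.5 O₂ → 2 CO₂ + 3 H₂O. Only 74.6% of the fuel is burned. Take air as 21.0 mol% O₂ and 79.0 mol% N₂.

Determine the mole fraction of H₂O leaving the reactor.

Stoichiometric O₂ = 3.5 × 461 = 1614 mol/s; O₂ fed = 1614 × 1.726 = 2785 mol/s.
N₂ fed = 2785 × 79/21 = 10480 mol/s.
Fuel reacted = 0.746 × 461 → ξ = 343.9 mol/s.
Outlet (n = n₀ + ν ξ):
  C₂H₆: 461 − 1(343.9) = 117.1
  O₂: 2785 − 3.5(343.9) = 1581
  N₂: 10480 (inert)
  CO₂: 0 + 2(343.9) = 687.8
  H₂O: 0 + 3(343.9) = 1032
Total out = 13890 mol/s; y_H₂O = 1032 / 13890 = 0.07425.

0.0743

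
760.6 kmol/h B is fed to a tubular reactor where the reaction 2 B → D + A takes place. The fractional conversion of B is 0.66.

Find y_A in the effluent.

B reacted = 0.66 × 760.6 = 502 kmol/h; ν_B = −2, so ξ = 502/2 = 251 kmol/h.
Outlet amounts (n = n₀ + ν ξ):
  B: 760.6 − 2(251) = 258.6
  D: 0 + 1(251) = 251
  A: 0 + 1(251) = 251
Total out = 760.6 kmol/h; y_A = 251 / 760.6 = 0.33.

0.33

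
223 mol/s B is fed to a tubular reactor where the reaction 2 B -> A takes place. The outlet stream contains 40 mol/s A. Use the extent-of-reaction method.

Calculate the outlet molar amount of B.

For A: n = n₀ + 1ξ → 40 = 0 + 1ξ, giving ξ = 40 mol/s.
Outlet amounts (n = n₀ + ν ξ):
  B: 223 − 2(40) = 143
  A: 0 + 1(40) = 40

143 mol/s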